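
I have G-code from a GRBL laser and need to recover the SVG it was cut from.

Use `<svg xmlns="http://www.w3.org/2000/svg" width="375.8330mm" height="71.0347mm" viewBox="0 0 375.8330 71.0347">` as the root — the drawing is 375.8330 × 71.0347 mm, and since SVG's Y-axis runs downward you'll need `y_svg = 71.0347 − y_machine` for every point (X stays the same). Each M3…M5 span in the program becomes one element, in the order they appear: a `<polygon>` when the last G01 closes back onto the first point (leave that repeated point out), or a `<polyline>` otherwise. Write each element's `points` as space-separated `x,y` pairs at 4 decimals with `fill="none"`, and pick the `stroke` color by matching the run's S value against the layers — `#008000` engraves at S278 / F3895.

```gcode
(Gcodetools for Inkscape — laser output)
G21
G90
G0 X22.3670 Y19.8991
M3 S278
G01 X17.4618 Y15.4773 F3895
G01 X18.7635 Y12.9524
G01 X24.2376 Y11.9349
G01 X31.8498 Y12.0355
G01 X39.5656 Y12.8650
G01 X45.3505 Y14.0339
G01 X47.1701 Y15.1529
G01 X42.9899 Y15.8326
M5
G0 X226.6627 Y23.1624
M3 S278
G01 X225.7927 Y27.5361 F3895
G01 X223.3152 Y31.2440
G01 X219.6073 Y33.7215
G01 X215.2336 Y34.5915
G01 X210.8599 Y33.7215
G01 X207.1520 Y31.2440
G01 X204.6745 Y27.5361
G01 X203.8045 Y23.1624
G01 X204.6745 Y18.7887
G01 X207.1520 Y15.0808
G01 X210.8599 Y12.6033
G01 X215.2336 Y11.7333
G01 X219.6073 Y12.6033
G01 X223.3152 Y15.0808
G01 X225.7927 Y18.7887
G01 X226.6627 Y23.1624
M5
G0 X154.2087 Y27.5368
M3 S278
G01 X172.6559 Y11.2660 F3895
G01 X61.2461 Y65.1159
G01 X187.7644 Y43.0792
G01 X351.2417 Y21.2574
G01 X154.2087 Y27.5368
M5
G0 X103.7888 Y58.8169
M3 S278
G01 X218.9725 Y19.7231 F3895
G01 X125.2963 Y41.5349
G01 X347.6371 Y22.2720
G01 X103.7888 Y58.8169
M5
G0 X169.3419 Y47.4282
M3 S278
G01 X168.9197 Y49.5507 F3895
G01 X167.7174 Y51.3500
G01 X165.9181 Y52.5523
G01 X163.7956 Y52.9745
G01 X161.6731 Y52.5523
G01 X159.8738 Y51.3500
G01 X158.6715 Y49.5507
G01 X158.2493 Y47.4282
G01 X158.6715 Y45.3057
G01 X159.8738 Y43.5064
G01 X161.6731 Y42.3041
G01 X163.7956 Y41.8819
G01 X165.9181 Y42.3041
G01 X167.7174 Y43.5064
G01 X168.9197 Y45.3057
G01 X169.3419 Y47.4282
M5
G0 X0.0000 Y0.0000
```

y_svg = 71.0347 − y_m. Every run uses S278, so all elements get stroke `#008000` (engrave).

[1] open run; points: 22.3670,51.1356 17.4618,55.5574 18.7635,58.0823 24.2376,59.0998 31.8498,58.9992 39.5656,58.1697 45.3505,57.0008 47.1701,55.8818 42.9899,55.2021

[2] closed run; points: 226.6627,47.8723 225.7927,43.4986 223.3152,39.7907 219.6073,37.3132 215.2336,36.4432 210.8599,37.3132 207.1520,39.7907 204.6745,43.4986 203.8045,47.8723 204.6745,52.2460 207.1520,55.9539 210.8599,58.4314 215.2336,59.3014 219.6073,58.4314 223.3152,55.9539 225.7927,52.2460

[3] closed run; points: 154.2087,43.4979 172.6559,59.7687 61.2461,5.9188 187.7644,27.9555 351.2417,49.7773

[4] closed run; points: 103.7888,12.2178 218.9725,51.3116 125.2963,29.4998 347.6371,48.7627

[5] closed run; points: 169.3419,23.6065 168.9197,21.4840 167.7174,19.6847 165.9181,18.4824 163.7956,18.0602 161.6731,18.4824 159.8738,19.6847 158.6715,21.4840 158.2493,23.6065 158.6715,25.7290 159.8738,27.5283 161.6731,28.7306 163.7956,29.1528 165.9181,28.7306 167.7174,27.5283 168.9197,25.7290

<svg xmlns="http://www.w3.org/2000/svg" width="375.8330mm" height="71.0347mm" viewBox="0 0 375.8330 71.0347">
  <polyline points="22.3670,51.1356 17.4618,55.5574 18.7635,58.0823 24.2376,59.0998 31.8498,58.9992 39.5656,58.1697 45.3505,57.0008 47.1701,55.8818 42.9899,55.2021" fill="none" stroke="#008000"/>
  <polygon points="226.6627,47.8723 225.7927,43.4986 223.3152,39.7907 219.6073,37.3132 215.2336,36.4432 210.8599,37.3132 207.1520,39.7907 204.6745,43.4986 203.8045,47.8723 204.6745,52.2460 207.1520,55.9539 210.8599,58.4314 215.2336,59.3014 219.6073,58.4314 223.3152,55.9539 225.7927,52.2460" fill="none" stroke="#008000"/>
  <polygon points="154.2087,43.4979 172.6559,59.7687 61.2461,5.9188 187.7644,27.9555 351.2417,49.7773" fill="none" stroke="#008000"/>
  <polygon points="103.7888,12.2178 218.9725,51.3116 125.2963,29.4998 347.6371,48.7627" fill="none" stroke="#008000"/>
  <polygon points="169.3419,23.6065 168.9197,21.4840 167.7174,19.6847 165.9181,18.4824 163.7956,18.0602 161.6731,18.4824 159.8738,19.6847 158.6715,21.4840 158.2493,23.6065 158.6715,25.7290 159.8738,27.5283 161.6731,28.7306 163.7956,29.1528 165.9181,28.7306 167.7174,27.5283 168.9197,25.7290" fill="none" stroke="#008000"/>
</svg>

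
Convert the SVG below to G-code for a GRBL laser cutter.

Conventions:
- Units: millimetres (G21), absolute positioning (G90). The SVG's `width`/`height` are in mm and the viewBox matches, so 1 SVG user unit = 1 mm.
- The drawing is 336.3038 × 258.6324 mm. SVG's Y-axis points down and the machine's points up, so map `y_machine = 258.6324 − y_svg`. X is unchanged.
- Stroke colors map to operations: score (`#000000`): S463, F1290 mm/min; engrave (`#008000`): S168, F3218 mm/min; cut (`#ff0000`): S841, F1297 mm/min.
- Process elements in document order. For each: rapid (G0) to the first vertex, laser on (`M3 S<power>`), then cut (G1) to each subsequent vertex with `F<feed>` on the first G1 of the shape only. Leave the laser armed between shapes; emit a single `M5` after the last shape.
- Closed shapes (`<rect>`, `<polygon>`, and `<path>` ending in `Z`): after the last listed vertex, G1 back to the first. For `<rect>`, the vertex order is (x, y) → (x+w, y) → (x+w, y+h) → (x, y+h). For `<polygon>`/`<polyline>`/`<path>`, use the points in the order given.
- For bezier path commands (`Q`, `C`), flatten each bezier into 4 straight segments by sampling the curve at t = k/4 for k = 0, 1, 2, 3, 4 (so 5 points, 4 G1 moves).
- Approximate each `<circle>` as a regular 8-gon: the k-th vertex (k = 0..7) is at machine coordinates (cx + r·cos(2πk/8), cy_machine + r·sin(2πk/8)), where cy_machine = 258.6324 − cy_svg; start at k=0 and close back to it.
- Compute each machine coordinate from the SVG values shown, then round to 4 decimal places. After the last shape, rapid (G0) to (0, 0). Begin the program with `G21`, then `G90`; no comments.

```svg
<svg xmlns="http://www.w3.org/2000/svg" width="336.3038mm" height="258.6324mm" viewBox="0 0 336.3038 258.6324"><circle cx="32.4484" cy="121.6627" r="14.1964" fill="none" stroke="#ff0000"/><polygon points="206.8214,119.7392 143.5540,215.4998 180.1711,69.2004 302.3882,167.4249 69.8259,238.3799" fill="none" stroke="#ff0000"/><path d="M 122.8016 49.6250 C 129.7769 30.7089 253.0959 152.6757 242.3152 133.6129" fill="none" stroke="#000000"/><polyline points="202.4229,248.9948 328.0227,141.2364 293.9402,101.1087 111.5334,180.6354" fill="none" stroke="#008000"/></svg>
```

G21
G90
G0 X46.6448 Y136.9697
M3 S841
G1 X42.4868 Y147.0081 F1297
G1 X32.4484 Y151.1661
G1 X22.4100 Y147.0081
G1 X18.2520 Y136.9697
G1 X22.4100 Y126.9313
G1 X32.4484 Y122.7733
G1 X42.4868 Y126.9313
G1 X46.6448 Y136.9697
G0 X206.8214 Y138.8932
M3 S841
G1 X143.5540 Y43.1326 F1297
G1 X180.1711 Y189.4320
G1 X302.3882 Y91.2075
G1 X69.8259 Y20.2525
G1 X206.8214 Y138.8932
G0 X122.8016 Y209.0074
M3 S463
G1 X145.9343 Y201.1838 F1290
G1 X189.2169 Y166.9584
G1 X229.1702 Y132.7606
G1 X242.3152 Y125.0195
G0 X202.4229 Y9.6376
M3 S168
G1 X328.0227 Y117.3960 F3218
G1 X293.9402 Y157.5237
G1 X111.5334 Y77.9970
M5
G0 X0.0000 Y0.0000

1 u = 1 mm; y_m = 258.6324 − y.

[1] `<circle>` circle, #ff0000→cut S841 F1297: (46.6448,136.9697) → (42.4868,147.0081) → (32.4484,151.1661) → (22.4100,147.0081) → (18.2520,136.9697) → (22.4100,126.9313) → (32.4484,122.7733) → (42.4868,126.9313) → (46.6448,136.9697) (closed)

[2] `<polygon>` closed polygon, #ff0000→cut S841 F1297: (206.8214,138.8932) → (143.5540,43.1326) → (180.1711,189.4320) → (302.3882,91.2075) → (69.8259,20.2525) → (206.8214,138.8932) (closed)

[3] `<path>` cubic bezier, #000000→score S463 F1290: (122.8016,209.0074) → (145.9343,201.1838) → (189.2169,166.9584) → (229.1702,132.7606) → (242.3152,125.0195)

[4] `<polyline>` open polyline, #008000→engrave S168 F3218: (202.4229,9.6376) → (328.0227,117.3960) → (293.9402,157.5237) → (111.5334,77.9970)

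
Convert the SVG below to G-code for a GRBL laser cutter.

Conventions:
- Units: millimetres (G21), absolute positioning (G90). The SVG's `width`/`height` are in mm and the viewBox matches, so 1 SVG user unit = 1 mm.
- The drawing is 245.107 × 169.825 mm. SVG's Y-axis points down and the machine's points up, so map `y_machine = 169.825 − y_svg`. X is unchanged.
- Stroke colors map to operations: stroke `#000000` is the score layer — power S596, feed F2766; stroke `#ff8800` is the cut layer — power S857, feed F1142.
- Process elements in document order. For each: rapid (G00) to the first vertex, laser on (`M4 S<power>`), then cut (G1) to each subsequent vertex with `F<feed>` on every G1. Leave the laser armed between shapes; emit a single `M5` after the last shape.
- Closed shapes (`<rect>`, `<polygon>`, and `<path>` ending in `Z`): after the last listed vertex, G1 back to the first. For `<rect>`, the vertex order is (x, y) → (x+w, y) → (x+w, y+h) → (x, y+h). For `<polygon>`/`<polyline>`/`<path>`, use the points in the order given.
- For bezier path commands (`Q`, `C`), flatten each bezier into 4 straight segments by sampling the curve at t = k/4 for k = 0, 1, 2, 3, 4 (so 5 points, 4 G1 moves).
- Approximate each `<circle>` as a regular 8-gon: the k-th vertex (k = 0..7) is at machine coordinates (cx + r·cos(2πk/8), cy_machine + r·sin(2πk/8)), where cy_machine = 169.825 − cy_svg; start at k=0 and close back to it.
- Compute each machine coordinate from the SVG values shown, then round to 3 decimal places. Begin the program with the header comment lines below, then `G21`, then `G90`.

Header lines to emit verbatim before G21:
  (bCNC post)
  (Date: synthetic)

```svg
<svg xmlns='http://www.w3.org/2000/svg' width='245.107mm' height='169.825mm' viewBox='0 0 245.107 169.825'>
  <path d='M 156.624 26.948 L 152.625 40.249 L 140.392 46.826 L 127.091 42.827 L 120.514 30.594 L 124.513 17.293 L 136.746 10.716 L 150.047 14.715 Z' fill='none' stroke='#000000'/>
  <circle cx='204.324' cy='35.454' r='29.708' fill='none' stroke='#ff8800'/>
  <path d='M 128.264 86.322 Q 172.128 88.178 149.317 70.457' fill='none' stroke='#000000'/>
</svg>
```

(bCNC post)
(Date: synthetic)
G21
G90
G00 X156.624 Y142.877
M4 S596
G1 X152.625 Y129.576 F2766
G1 X140.392 Y122.999 F2766
G1 X127.091 Y126.998 F2766
G1 X120.514 Y139.231 F2766
G1 X124.513 Y152.532 F2766
G1 X136.746 Y159.109 F2766
G1 X150.047 Y155.110 F2766
G1 X156.624 Y142.877 F2766
G00 X234.032 Y134.371
M4 S857
G1 X225.331 Y155.378 F1142
G1 X204.324 Y164.079 F1142
G1 X183.317 Y155.378 F1142
G1 X174.616 Y134.371 F1142
G1 X183.317 Y113.364 F1142
G1 X204.324 Y104.663 F1142
G1 X225.331 Y113.364 F1142
G1 X234.032 Y134.371 F1142
G00 X128.264 Y83.503
M4 S596
G1 X146.029 Y83.799 F2766
G1 X155.459 Y86.541 F2766
G1 X156.555 Y91.731 F2766
G1 X149.317 Y99.368 F2766
M5

viewBox `0 0 245.107 169.825` with mm width/height → 1 unit = 1 mm. Flip: y_m = 169.825 − y_svg.

**Shape 1** — `<path>` regular polygon, stroke `#000000` → score (S596, F2766). Machine vertices: (156.624,142.877) → (152.625,129.576) → (140.392,122.999) → (127.091,126.998) → (120.514,139.231) → (124.513,152.532) → (136.746,159.109) → (150.047,155.110) → (156.624,142.877). Closed: final G1 returns to the first vertex.

**Shape 2** — `<circle>` circle, stroke `#ff8800` → cut (S857, F1142). Machine vertices: (234.032,134.371) → (225.331,155.378) → (204.324,164.079) → (183.317,155.378) → (174.616,134.371) → (183.317,113.364) → (204.324,104.663) → (225.331,113.364) → (234.032,134.371). Closed: final G1 returns to the first vertex.

**Shape 3** — `<path>` quadratic bezier, stroke `#000000` → score (S596, F2766). Control points (SVG): P0=(128.264,86.322), P1=(172.128,88.178), P2=(149.317,70.457); sampled at t=k/4. Machine vertices: (128.264,83.503) → (146.029,83.799) → (155.459,86.541) → (156.555,91.731) → (149.317,99.368). Open path.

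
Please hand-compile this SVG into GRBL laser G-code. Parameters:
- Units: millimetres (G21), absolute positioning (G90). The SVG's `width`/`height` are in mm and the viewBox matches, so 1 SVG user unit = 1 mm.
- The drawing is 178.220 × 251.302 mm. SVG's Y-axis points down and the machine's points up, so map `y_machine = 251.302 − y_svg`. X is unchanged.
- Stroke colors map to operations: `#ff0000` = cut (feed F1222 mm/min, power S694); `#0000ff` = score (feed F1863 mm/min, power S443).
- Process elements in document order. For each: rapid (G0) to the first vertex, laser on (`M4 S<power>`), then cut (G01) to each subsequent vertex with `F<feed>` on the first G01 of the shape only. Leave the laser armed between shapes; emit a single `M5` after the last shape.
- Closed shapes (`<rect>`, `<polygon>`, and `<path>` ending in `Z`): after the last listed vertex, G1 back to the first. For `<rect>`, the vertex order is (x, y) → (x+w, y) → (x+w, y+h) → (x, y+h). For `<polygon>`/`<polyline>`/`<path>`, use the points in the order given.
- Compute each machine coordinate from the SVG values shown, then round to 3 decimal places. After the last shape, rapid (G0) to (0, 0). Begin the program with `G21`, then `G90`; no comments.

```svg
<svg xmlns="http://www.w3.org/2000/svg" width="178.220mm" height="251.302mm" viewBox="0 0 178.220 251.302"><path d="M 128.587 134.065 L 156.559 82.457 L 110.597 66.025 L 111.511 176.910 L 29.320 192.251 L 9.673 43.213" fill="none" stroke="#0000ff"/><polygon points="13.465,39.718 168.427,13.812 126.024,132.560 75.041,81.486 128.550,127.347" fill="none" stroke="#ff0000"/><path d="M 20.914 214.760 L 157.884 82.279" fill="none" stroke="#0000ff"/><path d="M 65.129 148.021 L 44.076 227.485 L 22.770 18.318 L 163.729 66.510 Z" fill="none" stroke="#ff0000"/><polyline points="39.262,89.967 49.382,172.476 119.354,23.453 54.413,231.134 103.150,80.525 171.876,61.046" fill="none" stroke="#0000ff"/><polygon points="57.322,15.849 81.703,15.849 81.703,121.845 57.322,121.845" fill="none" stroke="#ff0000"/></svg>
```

G21
G90
G0 X128.587 Y117.237
M4 S443
G01 X156.559 Y168.845 F1863
G01 X110.597 Y185.277
G01 X111.511 Y74.392
G01 X29.320 Y59.051
G01 X9.673 Y208.089
G0 X13.465 Y211.584
M4 S694
G01 X168.427 Y237.490 F1222
G01 X126.024 Y118.742
G01 X75.041 Y169.816
G01 X128.550 Y123.955
G01 X13.465 Y211.584
G0 X20.914 Y36.542
M4 S443
G01 X157.884 Y169.023 F1863
G0 X65.129 Y103.281
M4 S694
G01 X44.076 Y23.817 F1222
G01 X22.770 Y232.984
G01 X163.729 Y184.792
G01 X65.129 Y103.281
G0 X39.262 Y161.335
M4 S443
G01 X49.382 Y78.826 F1863
G01 X119.354 Y227.849
G01 X54.413 Y20.168
G01 X103.150 Y170.777
G01 X171.876 Y190.256
G0 X57.322 Y235.453
M4 S694
G01 X81.703 Y235.453 F1222
G01 X81.703 Y129.457
G01 X57.322 Y129.457
G01 X57.322 Y235.453
M5
G0 X0.000 Y0.000

1 u = 1 mm; y_m = 251.302 − y.

[1] `<path>` open polyline, #0000ff→score S443 F1863: (128.587,117.237) → (156.559,168.845) → (110.597,185.277) → (111.511,74.392) → (29.320,59.051) → (9.673,208.089)

[2] `<polygon>` closed polygon, #ff0000→cut S694 F1222: (13.465,211.584) → (168.427,237.490) → (126.024,118.742) → (75.041,169.816) → (128.550,123.955) → (13.465,211.584) (closed)

[3] `<path>` line segment, #0000ff→score S443 F1863: (20.914,36.542) → (157.884,169.023)

[4] `<path>` closed polygon, #ff0000→cut S694 F1222: (65.129,103.281) → (44.076,23.817) → (22.770,232.984) → (163.729,184.792) → (65.129,103.281) (closed)

[5] `<polyline>` open polyline, #0000ff→score S443 F1863: (39.262,161.335) → (49.382,78.826) → (119.354,227.849) → (54.413,20.168) → (103.150,170.777) → (171.876,190.256)

[6] `<polygon>` rectangle, #ff0000→cut S694 F1222: (57.322,235.453) → (81.703,235.453) → (81.703,129.457) → (57.322,129.457) → (57.322,235.453) (closed)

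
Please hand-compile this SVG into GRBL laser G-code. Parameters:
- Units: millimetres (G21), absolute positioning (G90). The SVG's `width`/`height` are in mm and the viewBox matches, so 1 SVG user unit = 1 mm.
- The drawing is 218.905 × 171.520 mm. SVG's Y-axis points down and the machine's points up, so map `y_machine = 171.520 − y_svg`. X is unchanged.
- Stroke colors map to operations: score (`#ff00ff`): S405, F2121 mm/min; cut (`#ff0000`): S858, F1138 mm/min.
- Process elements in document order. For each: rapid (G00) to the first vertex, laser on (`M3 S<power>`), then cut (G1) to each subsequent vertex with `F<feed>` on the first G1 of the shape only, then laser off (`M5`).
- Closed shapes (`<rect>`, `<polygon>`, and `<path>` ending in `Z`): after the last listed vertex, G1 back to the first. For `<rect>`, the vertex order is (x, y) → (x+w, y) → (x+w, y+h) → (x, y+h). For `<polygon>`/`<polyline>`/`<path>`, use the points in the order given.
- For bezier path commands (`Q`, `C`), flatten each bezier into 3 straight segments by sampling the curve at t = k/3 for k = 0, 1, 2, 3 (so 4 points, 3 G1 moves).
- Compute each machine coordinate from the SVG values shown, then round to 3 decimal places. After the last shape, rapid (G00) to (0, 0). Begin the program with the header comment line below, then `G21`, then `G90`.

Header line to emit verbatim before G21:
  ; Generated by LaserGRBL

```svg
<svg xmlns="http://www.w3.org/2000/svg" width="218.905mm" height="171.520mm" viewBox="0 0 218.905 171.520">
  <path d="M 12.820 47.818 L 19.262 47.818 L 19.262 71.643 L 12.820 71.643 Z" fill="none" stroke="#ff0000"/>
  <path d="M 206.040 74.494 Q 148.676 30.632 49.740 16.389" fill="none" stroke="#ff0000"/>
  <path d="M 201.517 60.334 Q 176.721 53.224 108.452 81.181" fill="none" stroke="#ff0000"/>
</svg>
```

; Generated by LaserGRBL
G21
G90
G00 X12.820 Y123.702
M3 S858
G1 X19.262 Y123.702 F1138
G1 X19.262 Y99.877
G1 X12.820 Y99.877
G1 X12.820 Y123.702
M5
G00 X206.040 Y97.026
M3 S858
G1 X163.178 Y122.976 F1138
G1 X111.078 Y142.345
G1 X49.740 Y155.131
M5
G00 X201.517 Y111.186
M3 S858
G1 X180.156 Y112.030 F1138
G1 X149.134 Y105.081
G1 X108.452 Y90.339
M5
G00 X0.000 Y0.000

Since the viewBox matches the mm dimensions, user units are millimetres directly. The only transform is the Y-flip y_m = 171.520 − y_svg.

Shape 1 is a rectangle drawn with `<path>`. Its stroke #ff0000 means cut at S858, F1138. After flipping Y the toolpath is (12.820,123.702) → (19.262,123.702) → (19.262,99.877) → (12.820,99.877) → (12.820,123.702), returning to the start.

Shape 2 is a quadratic bezier drawn with `<path>`. Its stroke #ff0000 means cut at S858, F1138. After flipping Y the toolpath is (206.040,97.026) → (163.178,122.976) → (111.078,142.345) → (49.740,155.131).

Shape 3 is a quadratic bezier drawn with `<path>`. Its stroke #ff0000 means cut at S858, F1138. After flipping Y the toolpath is (201.517,111.186) → (180.156,112.030) → (149.134,105.081) → (108.452,90.339).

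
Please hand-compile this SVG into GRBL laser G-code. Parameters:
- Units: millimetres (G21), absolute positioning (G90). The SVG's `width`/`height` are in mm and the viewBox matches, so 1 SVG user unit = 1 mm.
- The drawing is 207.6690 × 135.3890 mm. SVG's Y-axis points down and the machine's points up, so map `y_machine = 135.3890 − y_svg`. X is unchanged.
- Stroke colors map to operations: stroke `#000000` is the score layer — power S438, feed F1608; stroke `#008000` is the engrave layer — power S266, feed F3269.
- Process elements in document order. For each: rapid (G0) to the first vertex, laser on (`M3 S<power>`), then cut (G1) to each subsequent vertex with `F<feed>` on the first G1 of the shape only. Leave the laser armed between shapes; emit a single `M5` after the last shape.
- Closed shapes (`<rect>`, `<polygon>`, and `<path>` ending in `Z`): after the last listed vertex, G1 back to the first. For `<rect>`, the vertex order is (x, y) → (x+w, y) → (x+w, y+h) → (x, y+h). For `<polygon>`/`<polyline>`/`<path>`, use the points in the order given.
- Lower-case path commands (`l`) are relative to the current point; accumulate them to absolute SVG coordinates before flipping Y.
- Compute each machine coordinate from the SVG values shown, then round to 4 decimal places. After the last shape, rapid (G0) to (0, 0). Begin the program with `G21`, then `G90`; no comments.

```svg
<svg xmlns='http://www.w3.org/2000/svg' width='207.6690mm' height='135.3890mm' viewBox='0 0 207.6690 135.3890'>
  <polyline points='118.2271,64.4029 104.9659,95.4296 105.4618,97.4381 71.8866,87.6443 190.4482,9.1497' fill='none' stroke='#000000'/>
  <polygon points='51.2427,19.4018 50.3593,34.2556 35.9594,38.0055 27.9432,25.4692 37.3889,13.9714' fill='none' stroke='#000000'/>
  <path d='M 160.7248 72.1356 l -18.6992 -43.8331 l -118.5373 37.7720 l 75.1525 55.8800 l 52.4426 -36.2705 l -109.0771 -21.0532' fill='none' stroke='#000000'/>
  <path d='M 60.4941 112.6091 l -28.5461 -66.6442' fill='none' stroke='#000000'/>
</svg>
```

G21
G90
G0 X118.2271 Y70.9861
M3 S438
G1 X104.9659 Y39.9594 F1608
G1 X105.4618 Y37.9509
G1 X71.8866 Y47.7447
G1 X190.4482 Y126.2393
G0 X51.2427 Y115.9872
M3 S438
G1 X50.3593 Y101.1334 F1608
G1 X35.9594 Y97.3835
G1 X27.9432 Y109.9198
G1 X37.3889 Y121.4176
G1 X51.2427 Y115.9872
G0 X160.7248 Y63.2534
M3 S438
G1 X142.0256 Y107.0865 F1608
G1 X23.4883 Y69.3145
G1 X98.6408 Y13.4345
G1 X151.0834 Y49.7050
G1 X42.0063 Y70.7582
G0 X60.4941 Y22.7799
M3 S438
G1 X31.9480 Y89.4241 F1608
M5
G0 X0.0000 Y0.0000

viewBox `0 0 207.6690 135.3890` with mm width/height → 1 unit = 1 mm. Flip: y_m = 135.3890 − y_svg.

**Shape 1** — `<polyline>` open polyline, stroke `#000000` → score (S438, F1608). Machine vertices: (118.2271,70.9861) → (104.9659,39.9594) → (105.4618,37.9509) → (71.8866,47.7447) → (190.4482,126.2393). Open path.

**Shape 2** — `<polygon>` regular polygon, stroke `#000000` → score (S438, F1608). Machine vertices: (51.2427,115.9872) → (50.3593,101.1334) → (35.9594,97.3835) → (27.9432,109.9198) → (37.3889,121.4176) → (51.2427,115.9872). Closed: final G1 returns to the first vertex.

**Shape 3** — `<path>` open polyline, stroke `#000000` → score (S438, F1608). Machine vertices: (160.7248,63.2534) → (142.0256,107.0865) → (23.4883,69.3145) → (98.6408,13.4345) → (151.0834,49.7050) → (42.0063,70.7582). Open path.

**Shape 4** — `<path>` line segment, stroke `#000000` → score (S438, F1608). Machine vertices: (60.4941,22.7799) → (31.9480,89.4241). Open path.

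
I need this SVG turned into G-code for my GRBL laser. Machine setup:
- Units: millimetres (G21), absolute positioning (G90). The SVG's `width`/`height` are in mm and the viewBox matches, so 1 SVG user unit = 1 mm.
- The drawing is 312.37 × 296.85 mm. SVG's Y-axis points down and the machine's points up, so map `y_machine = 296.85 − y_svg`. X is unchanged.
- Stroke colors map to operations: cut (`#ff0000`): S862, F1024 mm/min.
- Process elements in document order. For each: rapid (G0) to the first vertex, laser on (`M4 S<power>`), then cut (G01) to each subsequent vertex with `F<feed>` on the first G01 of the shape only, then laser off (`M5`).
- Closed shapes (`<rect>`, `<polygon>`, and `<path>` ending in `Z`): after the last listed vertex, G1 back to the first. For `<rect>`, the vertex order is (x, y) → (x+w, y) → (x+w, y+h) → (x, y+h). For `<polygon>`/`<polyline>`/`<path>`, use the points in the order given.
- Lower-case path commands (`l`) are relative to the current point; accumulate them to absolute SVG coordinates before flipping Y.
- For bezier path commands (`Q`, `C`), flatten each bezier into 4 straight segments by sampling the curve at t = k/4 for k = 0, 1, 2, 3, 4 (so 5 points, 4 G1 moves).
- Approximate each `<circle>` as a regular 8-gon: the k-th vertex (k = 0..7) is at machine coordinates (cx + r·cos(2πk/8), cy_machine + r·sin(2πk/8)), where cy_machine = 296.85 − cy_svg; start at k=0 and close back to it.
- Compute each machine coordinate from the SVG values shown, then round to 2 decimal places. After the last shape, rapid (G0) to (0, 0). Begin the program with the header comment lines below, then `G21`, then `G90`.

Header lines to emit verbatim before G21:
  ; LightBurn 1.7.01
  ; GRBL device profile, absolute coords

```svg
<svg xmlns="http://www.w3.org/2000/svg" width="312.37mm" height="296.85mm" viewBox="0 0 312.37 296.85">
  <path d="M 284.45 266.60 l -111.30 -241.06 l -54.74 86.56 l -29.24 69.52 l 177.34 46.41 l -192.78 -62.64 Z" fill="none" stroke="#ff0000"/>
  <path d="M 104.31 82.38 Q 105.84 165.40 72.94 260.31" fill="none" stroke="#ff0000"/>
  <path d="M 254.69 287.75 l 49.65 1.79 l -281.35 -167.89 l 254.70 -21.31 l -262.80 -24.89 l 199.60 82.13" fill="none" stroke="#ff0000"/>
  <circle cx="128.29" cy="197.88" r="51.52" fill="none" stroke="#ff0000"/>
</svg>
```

; LightBurn 1.7.01
; GRBL device profile, absolute coords
G21
G90
G0 X284.45 Y30.25
M4 S862
G01 X173.15 Y271.31 F1024
G01 X118.41 Y184.75
G01 X89.17 Y115.23
G01 X266.51 Y68.82
G01 X73.73 Y131.46
G01 X284.45 Y30.25
M5
G0 X104.31 Y214.47
M4 S862
G01 X102.92 Y172.22 F1024
G01 X97.23 Y128.48
G01 X87.24 Y83.25
G01 X72.94 Y36.54
M5
G0 X254.69 Y9.10
M4 S862
G01 X304.34 Y7.31 F1024
G01 X22.99 Y175.20
G01 X277.69 Y196.51
G01 X14.89 Y221.40
G01 X214.49 Y139.27
M5
G0 X179.81 Y98.97
M4 S862
G01 X164.72 Y135.40 F1024
G01 X128.29 Y150.49
G01 X91.86 Y135.40
G01 X76.77 Y98.97
G01 X91.86 Y62.54
G01 X128.29 Y47.45
G01 X164.72 Y62.54
G01 X179.81 Y98.97
M5
G0 X0.00 Y0.00

viewBox `0 0 312.37 296.85` with mm width/height → 1 unit = 1 mm. Flip: y_m = 296.85 − y_svg.

**Shape 1** — `<path>` closed polygon, stroke `#ff0000` → cut (S862, F1024). Machine vertices: (284.45,30.25) → (173.15,271.31) → (118.41,184.75) → (89.17,115.23) → (266.51,68.82) → (73.73,131.46) → (284.45,30.25). Closed: final G1 returns to the first vertex.

**Shape 2** — `<path>` quadratic bezier, stroke `#ff0000` → cut (S862, F1024). Control points (SVG): P0=(104.31,82.38), P1=(105.84,165.40), P2=(72.94,260.31); sampled at t=k/4. Machine vertices: (104.31,214.47) → (102.92,172.22) → (97.23,128.48) → (87.24,83.25) → (72.94,36.54). Open path.

**Shape 3** — `<path>` open polyline, stroke `#ff0000` → cut (S862, F1024). Machine vertices: (254.69,9.10) → (304.34,7.31) → (22.99,175.20) → (277.69,196.51) → (14.89,221.40) → (214.49,139.27). Open path.

**Shape 4** — `<circle>` circle, stroke `#ff0000` → cut (S862, F1024). Machine vertices: (179.81,98.97) → (164.72,135.40) → (128.29,150.49) → (91.86,135.40) → (76.77,98.97) → (91.86,62.54) → (128.29,47.45) → (164.72,62.54) → (179.81,98.97). Closed: final G1 returns to the first vertex.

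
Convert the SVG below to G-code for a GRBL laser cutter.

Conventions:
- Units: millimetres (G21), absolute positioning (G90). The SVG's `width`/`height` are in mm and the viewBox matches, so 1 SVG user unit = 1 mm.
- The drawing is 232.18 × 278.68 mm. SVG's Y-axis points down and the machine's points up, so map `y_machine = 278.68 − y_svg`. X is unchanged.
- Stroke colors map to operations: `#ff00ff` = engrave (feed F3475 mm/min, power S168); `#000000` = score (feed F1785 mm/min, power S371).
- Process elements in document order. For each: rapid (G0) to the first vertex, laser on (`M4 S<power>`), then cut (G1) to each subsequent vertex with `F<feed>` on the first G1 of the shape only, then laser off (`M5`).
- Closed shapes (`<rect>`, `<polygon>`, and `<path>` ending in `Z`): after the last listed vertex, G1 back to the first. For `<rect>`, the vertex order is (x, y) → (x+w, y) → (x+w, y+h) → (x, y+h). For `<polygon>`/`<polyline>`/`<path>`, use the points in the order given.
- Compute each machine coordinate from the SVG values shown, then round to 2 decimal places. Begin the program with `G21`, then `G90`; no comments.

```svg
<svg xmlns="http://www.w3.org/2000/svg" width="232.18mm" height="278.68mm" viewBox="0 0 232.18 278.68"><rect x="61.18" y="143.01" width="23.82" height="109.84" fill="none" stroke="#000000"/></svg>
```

G21
G90
G0 X61.18 Y135.67
M4 S371
G1 X85.00 Y135.67 F1785
G1 X85.00 Y25.83
G1 X61.18 Y25.83
G1 X61.18 Y135.67
M5

1 u = 1 mm; y_m = 278.68 − y.

[1] `<rect>` rectangle, #000000→score S371 F1785: (61.18,135.67) → (85.00,135.67) → (85.00,25.83) → (61.18,25.83) → (61.18,135.67) (closed)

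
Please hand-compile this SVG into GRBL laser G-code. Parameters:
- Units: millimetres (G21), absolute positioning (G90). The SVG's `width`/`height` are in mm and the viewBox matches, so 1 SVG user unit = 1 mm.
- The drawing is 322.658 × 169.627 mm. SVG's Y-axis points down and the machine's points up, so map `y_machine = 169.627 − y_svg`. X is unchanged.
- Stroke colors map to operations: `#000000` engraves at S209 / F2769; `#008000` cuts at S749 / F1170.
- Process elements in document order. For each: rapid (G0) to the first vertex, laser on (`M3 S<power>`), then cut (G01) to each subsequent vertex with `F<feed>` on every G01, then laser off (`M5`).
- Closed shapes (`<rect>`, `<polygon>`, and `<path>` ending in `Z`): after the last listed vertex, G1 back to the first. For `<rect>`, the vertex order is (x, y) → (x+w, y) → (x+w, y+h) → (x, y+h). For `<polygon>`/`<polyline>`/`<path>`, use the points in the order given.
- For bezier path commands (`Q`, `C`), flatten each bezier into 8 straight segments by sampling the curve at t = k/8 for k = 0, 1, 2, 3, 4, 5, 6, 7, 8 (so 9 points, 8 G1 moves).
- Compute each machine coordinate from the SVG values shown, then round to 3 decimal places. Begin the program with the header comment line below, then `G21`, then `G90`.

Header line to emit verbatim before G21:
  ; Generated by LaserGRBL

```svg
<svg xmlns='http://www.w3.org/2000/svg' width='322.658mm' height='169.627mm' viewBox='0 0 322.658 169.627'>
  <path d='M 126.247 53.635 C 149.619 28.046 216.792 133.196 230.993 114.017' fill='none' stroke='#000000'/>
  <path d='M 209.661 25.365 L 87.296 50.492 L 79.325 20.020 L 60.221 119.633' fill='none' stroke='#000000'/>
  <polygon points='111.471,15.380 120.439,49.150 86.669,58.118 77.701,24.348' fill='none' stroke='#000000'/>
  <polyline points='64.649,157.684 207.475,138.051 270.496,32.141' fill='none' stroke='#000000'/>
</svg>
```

; Generated by LaserGRBL
G21
G90
G0 X126.247 Y115.992
M3 S209
G01 X136.876 Y119.958 F2769
G01 X150.477 Y114.656 F2769
G01 X165.916 Y103.075 F2769
G01 X182.059 Y88.205 F2769
G01 X197.773 Y73.034 F2769
G01 X211.922 Y60.552 F2769
G01 X223.374 Y53.748 F2769
G01 X230.993 Y55.610 F2769
M5
G0 X209.661 Y144.262
M3 S209
G01 X87.296 Y119.135 F2769
G01 X79.325 Y149.607 F2769
G01 X60.221 Y49.994 F2769
M5
G0 X111.471 Y154.247
M3 S209
G01 X120.439 Y120.477 F2769
G01 X86.669 Y111.509 F2769
G01 X77.701 Y145.279 F2769
G01 X111.471 Y154.247 F2769
M5
G0 X64.649 Y11.943
M3 S209
G01 X207.475 Y31.576 F2769
G01 X270.496 Y137.486 F2769
M5

viewBox `0 0 322.658 169.627` with mm width/height → 1 unit = 1 mm. Flip: y_m = 169.627 − y_svg.

**Shape 1** — `<path>` cubic bezier, stroke `#000000` → engrave (S209, F2769). Control points (SVG): P0=(126.247,53.635), P1=(149.619,28.046), P2=(216.792,133.196), P3=(230.993,114.017); sampled at t=k/8. Machine vertices: (126.247,115.992) → (136.876,119.958) → (150.477,114.656) → (165.916,103.075) → (182.059,88.205) → (197.773,73.034) → (211.922,60.552) → (223.374,53.748) → (230.993,55.610). Open path.

**Shape 2** — `<path>` open polyline, stroke `#000000` → engrave (S209, F2769). Machine vertices: (209.661,144.262) → (87.296,119.135) → (79.325,149.607) → (60.221,49.994). Open path.

**Shape 3** — `<polygon>` regular polygon, stroke `#000000` → engrave (S209, F2769). Machine vertices: (111.471,154.247) → (120.439,120.477) → (86.669,111.509) → (77.701,145.279) → (111.471,154.247). Closed: final G1 returns to the first vertex.

**Shape 4** — `<polyline>` open polyline, stroke `#000000` → engrave (S209, F2769). Machine vertices: (64.649,11.943) → (207.475,31.576) → (270.496,137.486). Open path.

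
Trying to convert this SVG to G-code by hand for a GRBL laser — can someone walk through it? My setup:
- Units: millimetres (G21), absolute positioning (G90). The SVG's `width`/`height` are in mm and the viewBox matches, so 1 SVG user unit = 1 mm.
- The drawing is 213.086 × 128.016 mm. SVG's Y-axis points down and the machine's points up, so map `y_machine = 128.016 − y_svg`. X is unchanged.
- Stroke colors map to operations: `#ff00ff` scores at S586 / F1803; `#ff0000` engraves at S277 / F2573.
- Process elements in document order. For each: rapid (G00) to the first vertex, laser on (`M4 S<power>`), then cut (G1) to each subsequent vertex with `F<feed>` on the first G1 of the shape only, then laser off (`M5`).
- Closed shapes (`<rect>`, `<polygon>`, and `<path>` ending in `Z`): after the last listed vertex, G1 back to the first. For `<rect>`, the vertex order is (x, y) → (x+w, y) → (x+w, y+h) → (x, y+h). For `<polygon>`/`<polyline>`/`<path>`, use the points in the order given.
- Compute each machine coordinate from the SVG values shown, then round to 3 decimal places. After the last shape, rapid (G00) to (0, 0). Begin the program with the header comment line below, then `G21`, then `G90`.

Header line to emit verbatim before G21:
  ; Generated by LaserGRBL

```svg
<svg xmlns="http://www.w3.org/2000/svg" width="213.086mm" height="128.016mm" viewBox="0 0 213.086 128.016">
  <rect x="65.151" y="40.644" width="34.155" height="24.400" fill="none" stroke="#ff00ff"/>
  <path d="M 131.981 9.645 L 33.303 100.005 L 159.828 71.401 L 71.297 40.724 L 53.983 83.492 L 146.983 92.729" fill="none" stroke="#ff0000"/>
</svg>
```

; Generated by LaserGRBL
G21
G90
G00 X65.151 Y87.372
M4 S586
G1 X99.306 Y87.372 F1803
G1 X99.306 Y62.972
G1 X65.151 Y62.972
G1 X65.151 Y87.372
M5
G00 X131.981 Y118.371
M4 S277
G1 X33.303 Y28.011 F2573
G1 X159.828 Y56.615
G1 X71.297 Y87.292
G1 X53.983 Y44.524
G1 X146.983 Y35.287
M5
G00 X0.000 Y0.000

Since the viewBox matches the mm dimensions, user units are millimetres directly. The only transform is the Y-flip y_m = 128.016 − y_svg.

Shape 1 is a rectangle drawn with `<rect>`. Its stroke #ff00ff means score at S586, F1803. After flipping Y the toolpath is (65.151,87.372) → (99.306,87.372) → (99.306,62.972) → (65.151,62.972) → (65.151,87.372), returning to the start.

Shape 2 is a open polyline drawn with `<path>`. Its stroke #ff0000 means engrave at S277, F2573. After flipping Y the toolpath is (131.981,118.371) → (33.303,28.011) → (159.828,56.615) → (71.297,87.292) → (53.983,44.524) → (146.983,35.287).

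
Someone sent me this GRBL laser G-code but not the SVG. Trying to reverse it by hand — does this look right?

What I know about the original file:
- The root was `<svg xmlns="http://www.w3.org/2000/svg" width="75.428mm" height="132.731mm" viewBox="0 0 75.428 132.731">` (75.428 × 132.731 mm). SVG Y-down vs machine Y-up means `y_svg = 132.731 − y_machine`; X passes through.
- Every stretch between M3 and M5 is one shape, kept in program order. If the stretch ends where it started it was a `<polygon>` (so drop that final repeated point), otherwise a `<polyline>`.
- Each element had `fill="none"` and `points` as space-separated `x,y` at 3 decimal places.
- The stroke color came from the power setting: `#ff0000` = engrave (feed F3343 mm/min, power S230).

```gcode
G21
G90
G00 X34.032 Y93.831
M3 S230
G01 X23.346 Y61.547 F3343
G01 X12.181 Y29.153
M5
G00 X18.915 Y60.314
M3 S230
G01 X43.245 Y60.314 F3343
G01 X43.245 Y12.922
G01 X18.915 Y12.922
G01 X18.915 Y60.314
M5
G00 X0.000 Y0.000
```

y_svg = 132.731 − y_m. Every run uses S230, so all elements get stroke `#ff0000` (engrave).

[1] open run; points: 34.032,38.900 23.346,71.184 12.181,103.578

[2] closed run; points: 18.915,72.417 43.245,72.417 43.245,119.809 18.915,119.809

<svg xmlns="http://www.w3.org/2000/svg" width="75.428mm" height="132.731mm" viewBox="0 0 75.428 132.731">
  <polyline points="34.032,38.900 23.346,71.184 12.181,103.578" fill="none" stroke="#ff0000"/>
  <polygon points="18.915,72.417 43.245,72.417 43.245,119.809 18.915,119.809" fill="none" stroke="#ff0000"/>
</svg>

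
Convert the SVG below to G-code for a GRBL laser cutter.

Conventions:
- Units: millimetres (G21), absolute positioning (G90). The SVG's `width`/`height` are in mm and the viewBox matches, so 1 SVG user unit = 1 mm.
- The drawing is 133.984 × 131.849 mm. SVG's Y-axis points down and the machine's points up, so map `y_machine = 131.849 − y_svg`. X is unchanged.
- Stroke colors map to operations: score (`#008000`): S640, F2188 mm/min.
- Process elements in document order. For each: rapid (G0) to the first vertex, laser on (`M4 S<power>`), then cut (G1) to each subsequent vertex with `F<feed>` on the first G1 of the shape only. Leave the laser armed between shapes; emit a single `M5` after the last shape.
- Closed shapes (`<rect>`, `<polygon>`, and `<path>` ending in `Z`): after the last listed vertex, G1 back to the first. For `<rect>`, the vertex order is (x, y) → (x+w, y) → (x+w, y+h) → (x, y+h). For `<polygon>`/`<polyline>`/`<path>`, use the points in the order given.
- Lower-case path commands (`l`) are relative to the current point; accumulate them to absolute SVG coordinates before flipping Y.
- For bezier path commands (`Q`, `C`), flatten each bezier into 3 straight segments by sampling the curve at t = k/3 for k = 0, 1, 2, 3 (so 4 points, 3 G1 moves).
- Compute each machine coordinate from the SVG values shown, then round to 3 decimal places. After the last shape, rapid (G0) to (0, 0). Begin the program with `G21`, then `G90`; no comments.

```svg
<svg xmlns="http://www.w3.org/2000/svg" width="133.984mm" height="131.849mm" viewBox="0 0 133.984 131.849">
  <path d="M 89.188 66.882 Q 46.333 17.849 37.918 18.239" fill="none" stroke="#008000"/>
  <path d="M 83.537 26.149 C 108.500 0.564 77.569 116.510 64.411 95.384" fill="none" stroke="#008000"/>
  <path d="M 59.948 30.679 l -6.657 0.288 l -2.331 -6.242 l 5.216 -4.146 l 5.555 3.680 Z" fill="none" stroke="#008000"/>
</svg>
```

G21
G90
G0 X89.188 Y64.967
M4 S640
G1 X64.445 Y92.164 F2188
G1 X47.355 Y108.379
G1 X37.918 Y113.610
G0 X83.537 Y105.700
M4 S640
G1 X92.597 Y94.427 F2188
G1 X80.765 Y50.711
G1 X64.411 Y36.465
G0 X59.948 Y101.170
M4 S640
G1 X53.291 Y100.882 F2188
G1 X50.960 Y107.124
G1 X56.176 Y111.270
G1 X61.731 Y107.590
G1 X59.948 Y101.170
M5
G0 X0.000 Y0.000

1 u = 1 mm; y_m = 131.849 − y.

[1] `<path>` quadratic bezier, #008000→score S640 F2188: (89.188,64.967) → (64.445,92.164) → (47.355,108.379) → (37.918,113.610)

[2] `<path>` cubic bezier, #008000→score S640 F2188: (83.537,105.700) → (92.597,94.427) → (80.765,50.711) → (64.411,36.465)

[3] `<path>` regular polygon, #008000→score S640 F2188: (59.948,101.170) → (53.291,100.882) → (50.960,107.124) → (56.176,111.270) → (61.731,107.590) → (59.948,101.170) (closed)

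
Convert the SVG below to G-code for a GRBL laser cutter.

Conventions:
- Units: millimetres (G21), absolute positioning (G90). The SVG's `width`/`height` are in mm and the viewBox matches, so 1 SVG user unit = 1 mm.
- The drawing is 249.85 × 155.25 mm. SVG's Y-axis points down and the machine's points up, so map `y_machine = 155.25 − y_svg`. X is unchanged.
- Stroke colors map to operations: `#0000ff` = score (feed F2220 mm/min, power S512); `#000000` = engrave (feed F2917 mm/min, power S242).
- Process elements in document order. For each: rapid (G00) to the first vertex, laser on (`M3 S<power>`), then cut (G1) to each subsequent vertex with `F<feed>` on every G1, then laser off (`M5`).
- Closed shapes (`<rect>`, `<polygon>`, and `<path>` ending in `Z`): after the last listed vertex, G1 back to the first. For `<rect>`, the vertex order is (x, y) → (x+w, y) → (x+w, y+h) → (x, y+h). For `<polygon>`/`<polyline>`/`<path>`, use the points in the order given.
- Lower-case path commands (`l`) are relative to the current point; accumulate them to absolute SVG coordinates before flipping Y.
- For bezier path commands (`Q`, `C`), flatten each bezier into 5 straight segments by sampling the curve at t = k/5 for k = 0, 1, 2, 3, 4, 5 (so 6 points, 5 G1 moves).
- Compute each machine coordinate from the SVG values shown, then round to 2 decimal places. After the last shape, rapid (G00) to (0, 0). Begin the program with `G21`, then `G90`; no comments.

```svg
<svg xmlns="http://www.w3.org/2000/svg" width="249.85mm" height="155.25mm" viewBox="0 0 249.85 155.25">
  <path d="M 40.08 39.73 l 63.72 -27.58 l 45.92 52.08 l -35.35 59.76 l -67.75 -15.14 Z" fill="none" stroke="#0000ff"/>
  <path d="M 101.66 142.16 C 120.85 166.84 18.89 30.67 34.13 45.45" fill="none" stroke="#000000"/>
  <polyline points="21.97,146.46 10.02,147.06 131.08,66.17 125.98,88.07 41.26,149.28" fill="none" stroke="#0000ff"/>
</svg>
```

Since the viewBox matches the mm dimensions, user units are millimetres directly. The only transform is the Y-flip y_m = 155.25 − y_svg.

Shape 1 is a regular polygon drawn with `<path>`. Its stroke #0000ff means score at S512, F2220. After flipping Y the toolpath is (40.08,115.52) → (103.80,143.10) → (149.72,91.02) → (114.37,31.26) → (46.62,46.40) → (40.08,115.52), returning to the start.

Shape 2 is a cubic bezier drawn with `<path>`. Its stroke #000000 means engrave at S242, F2917. After flipping Y the toolpath is (101.66,13.09) → (100.54,15.09) → (81.79,40.73) → (56.84,75.04) → (37.14,103.05) → (34.13,109.80).

Shape 3 is a open polyline drawn with `<polyline>`. Its stroke #0000ff means score at S512, F2220. After flipping Y the toolpath is (21.97,8.79) → (10.02,8.19) → (131.08,89.08) → (125.98,67.18) → (41.26,5.97).

G21
G90
G00 X40.08 Y115.52
M3 S512
G1 X103.80 Y143.10 F2220
G1 X149.72 Y91.02 F2220
G1 X114.37 Y31.26 F2220
G1 X46.62 Y46.40 F2220
G1 X40.08 Y115.52 F2220
M5
G00 X101.66 Y13.09
M3 S242
G1 X100.54 Y15.09 F2917
G1 X81.79 Y40.73 F2917
G1 X56.84 Y75.04 F2917
G1 X37.14 Y103.05 F2917
G1 X34.13 Y109.80 F2917
M5
G00 X21.97 Y8.79
M3 S512
G1 X10.02 Y8.19 F2220
G1 X131.08 Y89.08 F2220
G1 X125.98 Y67.18 F2220
G1 X41.26 Y5.97 F2220
M5
G00 X0.00 Y0.00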